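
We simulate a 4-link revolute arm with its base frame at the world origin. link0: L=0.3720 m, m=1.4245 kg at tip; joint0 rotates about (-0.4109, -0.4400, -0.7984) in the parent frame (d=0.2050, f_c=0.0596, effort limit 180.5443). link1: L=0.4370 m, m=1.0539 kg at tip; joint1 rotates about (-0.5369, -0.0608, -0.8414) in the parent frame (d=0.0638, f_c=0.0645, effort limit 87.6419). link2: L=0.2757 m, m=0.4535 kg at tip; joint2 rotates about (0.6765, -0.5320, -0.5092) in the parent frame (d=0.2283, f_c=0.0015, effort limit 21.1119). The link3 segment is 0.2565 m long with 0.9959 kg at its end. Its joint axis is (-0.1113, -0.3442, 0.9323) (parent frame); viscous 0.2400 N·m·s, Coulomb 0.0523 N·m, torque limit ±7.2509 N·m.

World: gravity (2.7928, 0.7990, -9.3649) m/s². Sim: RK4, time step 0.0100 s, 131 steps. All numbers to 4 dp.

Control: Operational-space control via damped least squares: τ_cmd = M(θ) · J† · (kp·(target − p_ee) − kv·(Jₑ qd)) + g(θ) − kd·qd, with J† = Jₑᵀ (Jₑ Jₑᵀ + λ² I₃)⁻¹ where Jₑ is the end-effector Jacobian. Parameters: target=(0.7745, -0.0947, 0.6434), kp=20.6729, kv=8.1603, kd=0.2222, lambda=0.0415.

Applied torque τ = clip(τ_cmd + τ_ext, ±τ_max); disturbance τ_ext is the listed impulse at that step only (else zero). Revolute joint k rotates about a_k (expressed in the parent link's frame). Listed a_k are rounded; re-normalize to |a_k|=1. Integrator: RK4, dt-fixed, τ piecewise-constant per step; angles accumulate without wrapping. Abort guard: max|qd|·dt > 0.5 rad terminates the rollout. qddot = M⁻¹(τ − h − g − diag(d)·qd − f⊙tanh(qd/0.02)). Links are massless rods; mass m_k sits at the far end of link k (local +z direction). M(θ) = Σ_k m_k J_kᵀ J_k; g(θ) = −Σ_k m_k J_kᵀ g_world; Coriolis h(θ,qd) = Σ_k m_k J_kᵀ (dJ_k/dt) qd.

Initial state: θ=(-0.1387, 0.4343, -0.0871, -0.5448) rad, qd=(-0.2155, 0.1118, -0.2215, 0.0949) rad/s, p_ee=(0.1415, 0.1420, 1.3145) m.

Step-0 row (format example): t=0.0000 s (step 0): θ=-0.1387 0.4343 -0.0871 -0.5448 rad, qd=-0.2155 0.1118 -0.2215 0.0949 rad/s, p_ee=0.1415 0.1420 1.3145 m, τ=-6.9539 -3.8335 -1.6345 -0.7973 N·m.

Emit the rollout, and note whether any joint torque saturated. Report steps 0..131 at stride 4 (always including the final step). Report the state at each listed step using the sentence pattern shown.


t=0.0400 s (step 4): θ=-0.1488 0.4257 -0.1185 -0.5626 rad, qd=-0.2704 -0.6102 -1.3349 -0.5856 rad/s, p_ee=0.1576 0.1419 1.3113 m, τ=-2.4424 -4.2238 0.3384 -0.4546 N·m.
t=0.0800 s (step 8): θ=-0.1560 0.3765 -0.1964 -0.5906 rad, qd=-0.0514 -1.9680 -2.6013 -0.8570 rad/s, p_ee=0.1852 0.1405 1.3043 m, τ=-0.1562 -5.4586 2.1571 -0.2918 N·m.
t=0.1200 s (step 12): θ=-0.1545 0.2631 -0.3251 -0.6321 rad, qd=0.0408 -3.6623 -3.7370 -1.2491 rad/s, p_ee=0.2165 0.1376 1.2917 m, τ=-3.2144 -6.2341 3.3268 -0.1568 N·m.
t=0.1600 s (step 16): θ=-0.1629 0.0964 -0.4827 -0.6839 rad, qd=-0.5662 -4.4752 -4.0055 -1.2551 rad/s, p_ee=0.2451 0.1323 1.2731 m, τ=-8.1130 -5.9209 3.7106 -0.1055 N·m.
t=0.2000 s (step 20): θ=-0.2061 -0.0809 -0.6384 -0.7245 rad, qd=-1.6235 -4.3049 -3.7755 -0.7919 rad/s, p_ee=0.2703 0.1222 1.2510 m, τ=-9.8431 -4.8947 3.5672 -0.0780 N·m.
t=0.2400 s (step 24): θ=-0.2932 -0.2425 -0.7852 -0.7482 rad, qd=-2.7094 -3.7364 -3.5800 -0.4398 rad/s, p_ee=0.2961 0.1057 1.2263 m, τ=-7.3604 -3.0537 2.8719 0.0433 N·m.
t=0.2800 s (step 28): θ=-0.4202 -0.3771 -0.9249 -0.7614 rad, qd=-3.5957 -2.9859 -3.3995 -0.2401 rad/s, p_ee=0.3250 0.0824 1.1981 m, τ=-1.9118 -0.6241 1.7091 0.1921 N·m.
t=0.3200 s (step 32): θ=-0.5760 -0.4814 -1.0561 -0.7685 rad, qd=-4.1343 -2.2452 -3.1504 -0.1119 rad/s, p_ee=0.3580 0.0537 1.1660 m, τ=4.2637 1.8940 0.4071 0.2896 N·m.
t=0.3600 s (step 36): θ=-0.7457 -0.5591 -1.1759 -0.7713 rad, qd=-4.2968 -1.6790 -2.8353 -0.0241 rad/s, p_ee=0.3953 0.0219 1.1299 m, τ=9.6109 4.1864 -0.7045 0.3075 N·m.
t=0.4000 s (step 40): θ=-0.9154 -0.6187 -1.2825 -0.7723 rad, qd=-4.1457 -1.3402 -2.4981 -0.0732 rad/s, p_ee=0.4362 -0.0100 1.0904 m, τ=13.6816 6.1577 -1.4579 0.2805 N·m.
t=0.4400 s (step 44): θ=-1.0750 -0.6675 -1.3754 -0.7718 rad, qd=-3.8040 -1.1383 -2.1556 -0.0165 rad/s, p_ee=0.4793 -0.0395 1.0482 m, τ=16.4146 7.7382 -1.8306 0.1755 N·m.
t=0.4800 s (step 48): θ=-1.2186 -0.7103 -1.4550 -0.7703 rad, qd=-3.3684 -1.0100 -1.8310 0.1157 rad/s, p_ee=0.5227 -0.0648 1.0047 m, τ=18.0583 8.9233 -1.8953 0.0277 N·m.
t=0.5200 s (step 52): θ=-1.3437 -0.7497 -1.5225 -0.7688 rad, qd=-2.8983 -0.9370 -1.5429 0.1255 rad/s, p_ee=0.5648 -0.0849 0.9611 m, τ=18.9198 9.7418 -1.7561 -0.0933 N·m.
t=0.5600 s (step 56): θ=-1.4503 -0.7864 -1.5791 -0.7667 rad, qd=-2.4459 -0.8705 -1.2862 0.1325 rad/s, p_ee=0.6039 -0.0996 0.9189 m, τ=19.1534 10.2175 -1.5035 -0.2034 N·m.
t=0.6000 s (step 60): θ=-1.5395 -0.8203 -1.6261 -0.7647 rad, qd=-2.0378 -0.7970 -1.0636 0.1328 rad/s, p_ee=0.6390 -0.1095 0.8792 m, τ=18.9485 10.4108 -1.2056 -0.2945 N·m.
t=0.6400 s (step 64): θ=-1.6136 -0.8512 -1.6649 -0.7629 rad, qd=-1.6854 -0.7127 -0.8755 0.1262 rad/s, p_ee=0.6698 -0.1154 0.8429 m, τ=18.4613 10.3912 -0.9052 -0.3648 N·m.
t=0.6800 s (step 68): θ=-1.6746 -0.8785 -1.6968 -0.7616 rad, qd=-1.3899 -0.6195 -0.7204 0.1145 rad/s, p_ee=0.6960 -0.1182 0.8104 m, τ=17.8127 10.2256 -0.6249 -0.4158 N·m.
t=0.7200 s (step 72): θ=-1.7249 -0.9020 -1.7231 -0.7609 rad, qd=-1.1469 -0.5215 -0.5950 0.1013 rad/s, p_ee=0.7178 -0.1189 0.7819 m, τ=17.0914 9.9711 -0.3742 -0.4512 N·m.
t=0.7600 s (step 76): θ=-1.7664 -0.9215 -1.7449 -0.7608 rad, qd=-0.9494 -0.4239 -0.4949 0.0885 rad/s, p_ee=0.7357 -0.1180 0.7575 m, τ=16.3589 9.6722 -0.1550 -0.4745 N·m.
t=0.8000 s (step 80): θ=-1.8008 -0.9373 -1.7631 -0.7611 rad, qd=-0.7896 -0.3310 -0.4156 0.0772 rad/s, p_ee=0.7501 -0.1163 0.7367 m, τ=15.6550 9.3609 0.0343 -0.4890 N·m.
t=0.8400 s (step 84): θ=-1.8295 -0.9495 -1.7785 -0.7619 rad, qd=-0.6602 -0.2461 -0.3530 0.0677 rad/s, p_ee=0.7615 -0.1141 0.7193 m, τ=15.0031 9.0585 0.1970 -0.4973 N·m.
t=0.8800 s (step 88): θ=-1.8534 -0.9585 -1.7917 -0.7631 rad, qd=-0.5552 -0.1712 -0.3032 0.0600 rad/s, p_ee=0.7704 -0.1118 0.7048 m, τ=14.4149 8.7777 0.3366 -0.5013 N·m.
t=0.9200 s (step 92): θ=-1.8736 -0.9648 -1.8030 -0.7645 rad, qd=-0.4694 -0.1072 -0.2634 0.0540 rad/s, p_ee=0.7771 -0.1094 0.6929 m, τ=13.8944 8.5252 0.4563 -0.5025 N·m.
t=0.9600 s (step 96): θ=-1.8906 -0.9687 -1.8130 -0.7661 rad, qd=-0.3987 -0.0542 -0.2312 0.0487 rad/s, p_ee=0.7822 -0.1073 0.6832 m, τ=13.4405 8.3035 0.5590 -0.5017 N·m.
t=1.0000 s (step 100): θ=-1.9050 -0.9708 -1.8217 -0.7683 rad, qd=-0.3365 -0.0185 -0.2030 0.0365 rad/s, p_ee=0.7858 -0.1053 0.6754 m, τ=13.0512 8.1196 0.6469 -0.4990 N·m.
t=1.0400 s (step 104): θ=-1.9170 -0.9719 -1.8293 -0.7711 rad, qd=-0.2822 0.0052 -0.1779 0.0323 rad/s, p_ee=0.7884 -0.1036 0.6690 m, τ=12.7185 7.9698 0.7224 -0.4983 N·m.
t=1.0800 s (step 108): θ=-1.9270 -0.9722 -1.8361 -0.7741 rad, qd=-0.2363 0.0217 -0.1566 0.0297 rad/s, p_ee=0.7902 -0.1022 0.6638 m, τ=12.4378 7.8459 0.7876 -0.4977 N·m.
t=1.1200 s (step 112): θ=-1.9352 -0.9720 -1.8420 -0.7774 rad, qd=-0.1974 0.0325 -0.1384 0.0258 rad/s, p_ee=0.7914 -0.1010 0.6597 m, τ=12.2030 7.7437 0.8436 -0.4966 N·m.
t=1.1600 s (step 116): θ=-1.9421 -0.9714 -1.8473 -0.7806 rad, qd=-0.1644 0.0388 -0.1226 0.0220 rad/s, p_ee=0.7921 -0.1001 0.6563 m, τ=12.0076 7.6605 0.8918 -0.4954 N·m.
t=1.2000 s (step 120): θ=-1.9478 -0.9706 -1.8519 -0.7838 rad, qd=-0.1370 0.0426 -0.1089 0.0203 rad/s, p_ee=0.7924 -0.0994 0.6536 m, τ=11.8454 7.5923 0.9333 -0.4946 N·m.
t=1.2400 s (step 124): θ=-1.9525 -0.9696 -1.8561 -0.7871 rad, qd=-0.1144 0.0451 -0.0973 0.0199 rad/s, p_ee=0.7925 -0.0989 0.6514 m, τ=11.7114 7.5359 0.9692 -0.4939 N·m.
t=1.2800 s (step 128): θ=-1.9563 -0.9686 -1.8598 -0.7903 rad, qd=-0.0960 0.0468 -0.0873 0.0201 rad/s, p_ee=0.7924 -0.0985 0.6497 m, τ=11.6010 7.4890 1.0002 -0.4931 N·m.
t=1.3100 s (step 131): θ=-1.9588 -0.9678 -1.8624 -0.7926 rad, qd=-0.0846 0.0477 -0.0808 0.0205 rad/s, p_ee=0.7922 -0.0983 0.6486 m.
any joint saturated: no


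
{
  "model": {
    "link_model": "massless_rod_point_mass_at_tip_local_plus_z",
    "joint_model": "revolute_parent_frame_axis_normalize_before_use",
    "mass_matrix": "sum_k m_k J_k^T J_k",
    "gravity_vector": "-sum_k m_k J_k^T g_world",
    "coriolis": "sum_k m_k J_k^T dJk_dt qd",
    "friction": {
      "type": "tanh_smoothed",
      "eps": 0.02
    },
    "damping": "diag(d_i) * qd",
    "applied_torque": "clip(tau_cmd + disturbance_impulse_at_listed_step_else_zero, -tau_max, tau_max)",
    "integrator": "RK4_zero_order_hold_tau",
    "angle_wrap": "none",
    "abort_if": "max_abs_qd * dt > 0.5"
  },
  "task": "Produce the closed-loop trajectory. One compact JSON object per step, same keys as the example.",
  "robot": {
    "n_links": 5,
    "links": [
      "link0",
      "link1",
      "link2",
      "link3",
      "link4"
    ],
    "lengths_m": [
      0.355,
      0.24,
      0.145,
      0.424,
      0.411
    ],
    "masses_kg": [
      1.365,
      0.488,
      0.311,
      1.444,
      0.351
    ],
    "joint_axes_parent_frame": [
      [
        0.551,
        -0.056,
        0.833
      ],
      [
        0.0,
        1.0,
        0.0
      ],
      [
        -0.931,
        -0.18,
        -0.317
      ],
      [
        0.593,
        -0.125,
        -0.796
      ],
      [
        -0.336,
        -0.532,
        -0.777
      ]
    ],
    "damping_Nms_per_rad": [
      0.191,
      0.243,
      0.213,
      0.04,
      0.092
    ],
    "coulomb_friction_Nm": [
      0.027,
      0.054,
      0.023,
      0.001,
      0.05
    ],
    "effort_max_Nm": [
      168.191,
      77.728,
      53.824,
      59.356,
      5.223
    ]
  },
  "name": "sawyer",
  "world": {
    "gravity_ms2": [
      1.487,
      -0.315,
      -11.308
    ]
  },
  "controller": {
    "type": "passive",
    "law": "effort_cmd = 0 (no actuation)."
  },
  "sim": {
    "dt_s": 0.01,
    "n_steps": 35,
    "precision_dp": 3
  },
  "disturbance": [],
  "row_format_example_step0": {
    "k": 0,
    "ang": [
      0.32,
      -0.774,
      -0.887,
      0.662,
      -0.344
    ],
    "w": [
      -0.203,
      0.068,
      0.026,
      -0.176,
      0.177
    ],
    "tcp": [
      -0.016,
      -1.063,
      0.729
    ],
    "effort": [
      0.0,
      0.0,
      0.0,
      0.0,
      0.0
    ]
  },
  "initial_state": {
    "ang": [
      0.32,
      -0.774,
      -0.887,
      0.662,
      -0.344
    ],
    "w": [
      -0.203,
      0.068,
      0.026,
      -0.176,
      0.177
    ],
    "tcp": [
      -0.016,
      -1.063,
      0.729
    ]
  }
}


{"k":1,"ang":[0.318,-0.775,-0.888,0.66,-0.341],"w":[-0.201,-0.207,-0.223,-0.283,0.321],"tcp":[-0.018,-1.062,0.731],"effort":[0.0,0.0,0.0,0.0,0.0]}
{"k":2,"ang":[0.316,-0.778,-0.891,0.656,-0.338],"w":[-0.197,-0.466,-0.451,-0.362,0.436],"tcp":[-0.02,-1.061,0.732],"effort":[0.0,0.0,0.0,0.0,0.0]}
{"k":3,"ang":[0.314,-0.784,-0.897,0.653,-0.333],"w":[-0.189,-0.714,-0.661,-0.417,0.526],"tcp":[-0.021,-1.061,0.732],"effort":[0.0,0.0,0.0,0.0,0.0]}
{"k":4,"ang":[0.312,-0.792,-0.905,0.648,-0.327],"w":[-0.177,-0.952,-0.851,-0.449,0.595],"tcp":[-0.022,-1.061,0.73],"effort":[0.0,0.0,0.0,0.0,0.0]}
{"k":5,"ang":[0.311,-0.803,-0.914,0.644,-0.321],"w":[-0.161,-1.183,-1.021,-0.456,0.643],"tcp":[-0.023,-1.06,0.727],"effort":[0.0,0.0,0.0,0.0,0.0]}
{"k":6,"ang":[0.309,-0.816,-0.925,0.639,-0.314],"w":[-0.141,-1.407,-1.171,-0.439,0.672],"tcp":[-0.023,-1.061,0.723],"effort":[0.0,0.0,0.0,0.0,0.0]}
{"k":7,"ang":[0.308,-0.831,-0.937,0.635,-0.308],"w":[-0.115,-1.626,-1.298,-0.396,0.686],"tcp":[-0.024,-1.061,0.717],"effort":[0.0,0.0,0.0,0.0,0.0]}
{"k":8,"ang":[0.307,-0.848,-0.951,0.631,-0.301],"w":[-0.084,-1.841,-1.404,-0.33,0.685],"tcp":[-0.023,-1.061,0.71],"effort":[0.0,0.0,0.0,0.0,0.0]}
{"k":9,"ang":[0.306,-0.868,-0.965,0.628,-0.294],"w":[-0.047,-2.052,-1.485,-0.239,0.672],"tcp":[-0.023,-1.062,0.702],"effort":[0.0,0.0,0.0,0.0,0.0]}
{"k":10,"ang":[0.306,-0.89,-0.98,0.627,-0.287],"w":[-0.005,-2.259,-1.544,-0.125,0.647],"tcp":[-0.022,-1.063,0.693],"effort":[0.0,0.0,0.0,0.0,0.0]}
{"k":11,"ang":[0.306,-0.913,-0.996,0.626,-0.281],"w":[0.041,-2.464,-1.578,0.011,0.613],"tcp":[-0.021,-1.064,0.682],"effort":[0.0,0.0,0.0,0.0,0.0]}
{"k":12,"ang":[0.307,-0.939,-1.012,0.627,-0.275],"w":[0.094,-2.667,-1.589,0.166,0.571],"tcp":[-0.019,-1.065,0.67],"effort":[0.0,0.0,0.0,0.0,0.0]}
{"k":13,"ang":[0.308,-0.966,-1.028,0.629,-0.27],"w":[0.151,-2.867,-1.575,0.338,0.52],"tcp":[-0.017,-1.066,0.656],"effort":[0.0,0.0,0.0,0.0,0.0]}
{"k":14,"ang":[0.31,-0.996,-1.043,0.634,-0.265],"w":[0.214,-3.063,-1.536,0.524,0.462],"tcp":[-0.015,-1.067,0.641],"effort":[0.0,0.0,0.0,0.0,0.0]}
{"k":15,"ang":[0.312,-1.028,-1.058,0.64,-0.26],"w":[0.282,-3.257,-1.473,0.72,0.396],"tcp":[-0.012,-1.069,0.625],"effort":[0.0,0.0,0.0,0.0,0.0]}
{"k":16,"ang":[0.315,-1.061,-1.073,0.648,-0.257],"w":[0.356,-3.446,-1.386,0.919,0.322],"tcp":[-0.009,-1.07,0.608],"effort":[0.0,0.0,0.0,0.0,0.0]}
{"k":17,"ang":[0.319,-1.097,-1.086,0.658,-0.254],"w":[0.435,-3.631,-1.276,1.118,0.239],"tcp":[-0.006,-1.072,0.589],"effort":[0.0,0.0,0.0,0.0,0.0]}
{"k":18,"ang":[0.324,-1.134,-1.098,0.67,-0.252],"w":[0.518,-3.81,-1.146,1.308,0.147],"tcp":[-0.003,-1.073,0.569],"effort":[0.0,0.0,0.0,0.0,0.0]}
{"k":19,"ang":[0.33,-1.173,-1.109,0.684,-0.251],"w":[0.607,-3.982,-0.994,1.484,0.045],"tcp":[0.001,-1.075,0.548],"effort":[0.0,0.0,0.0,0.0,0.0]}
{"k":20,"ang":[0.336,-1.213,-1.118,0.7,-0.251],"w":[0.701,-4.151,-0.831,1.633,-0.034],"tcp":[0.005,-1.076,0.525],"effort":[0.0,0.0,0.0,0.0,0.0]}
{"k":21,"ang":[0.344,-1.256,-1.125,0.717,-0.252],"w":[0.799,-4.314,-0.658,1.746,-0.091],"tcp":[0.009,-1.077,0.501],"effort":[0.0,0.0,0.0,0.0,0.0]}
{"k":22,"ang":[0.352,-1.3,-1.131,0.735,-0.253],"w":[0.904,-4.466,-0.466,1.825,-0.167],"tcp":[0.014,-1.079,0.476],"effort":[0.0,0.0,0.0,0.0,0.0]}
{"k":23,"ang":[0.362,-1.345,-1.135,0.753,-0.255],"w":[1.015,-4.605,-0.258,1.861,-0.266],"tcp":[0.018,-1.08,0.45],"effort":[0.0,0.0,0.0,0.0,0.0]}
{"k":24,"ang":[0.373,-1.392,-1.136,0.772,-0.258],"w":[1.134,-4.729,-0.035,1.846,-0.387],"tcp":[0.022,-1.081,0.422],"effort":[0.0,0.0,0.0,0.0,0.0]}
{"k":25,"ang":[0.385,-1.44,-1.135,0.79,-0.263],"w":[1.261,-4.839,0.197,1.769,-0.528],"tcp":[0.027,-1.083,0.394],"effort":[0.0,0.0,0.0,0.0,0.0]}
{"k":26,"ang":[0.398,-1.488,-1.132,0.807,-0.269],"w":[1.397,-4.928,0.44,1.627,-0.696],"tcp":[0.031,-1.084,0.364],"effort":[0.0,0.0,0.0,0.0,0.0]}
{"k":27,"ang":[0.412,-1.538,-1.127,0.822,-0.277],"w":[1.546,-4.995,0.691,1.412,-0.892],"tcp":[0.035,-1.086,0.333],"effort":[0.0,0.0,0.0,0.0,0.0]}
{"k":28,"ang":[0.429,-1.588,-1.118,0.835,-0.287],"w":[1.709,-5.034,0.946,1.119,-1.119],"tcp":[0.039,-1.087,0.302],"effort":[0.0,0.0,0.0,0.0,0.0]}
{"k":29,"ang":[0.447,-1.639,-1.108,0.844,-0.299],"w":[1.889,-5.042,1.201,0.744,-1.378],"tcp":[0.043,-1.088,0.269],"effort":[0.0,0.0,0.0,0.0,0.0]}
{"k":30,"ang":[0.467,-1.689,-1.094,0.85,-0.315],"w":[2.09,-5.015,1.451,0.284,-1.671],"tcp":[0.047,-1.09,0.235],"effort":[0.0,0.0,0.0,0.0,0.0]}
{"k":31,"ang":[0.489,-1.739,-1.079,0.85,-0.333],"w":[2.315,-4.948,1.689,-0.261,-1.999],"tcp":[0.05,-1.091,0.201],"effort":[0.0,0.0,0.0,0.0,0.0]}
{"k":32,"ang":[0.513,-1.788,-1.061,0.844,-0.355],"w":[2.569,-4.836,1.908,-0.888,-2.363],"tcp":[0.052,-1.093,0.165],"effort":[0.0,0.0,0.0,0.0,0.0]}
{"k":33,"ang":[0.54,-1.835,-1.041,0.832,-0.38],"w":[2.856,-4.675,2.101,-1.59,-2.764],"tcp":[0.054,-1.095,0.128],"effort":[0.0,0.0,0.0,0.0,0.0]}
{"k":34,"ang":[0.57,-1.881,-1.019,0.812,-0.41],"w":[3.182,-4.458,2.263,-2.356,-3.2],"tcp":[0.056,-1.096,0.091],"effort":[0.0,0.0,0.0,0.0,0.0]}
{"k":35,"ang":[0.604,-1.924,-0.995,0.784,-0.445],"w":[3.549,-4.181,2.388,-3.172,-3.666],"tcp":[0.056,-1.098,0.052]}


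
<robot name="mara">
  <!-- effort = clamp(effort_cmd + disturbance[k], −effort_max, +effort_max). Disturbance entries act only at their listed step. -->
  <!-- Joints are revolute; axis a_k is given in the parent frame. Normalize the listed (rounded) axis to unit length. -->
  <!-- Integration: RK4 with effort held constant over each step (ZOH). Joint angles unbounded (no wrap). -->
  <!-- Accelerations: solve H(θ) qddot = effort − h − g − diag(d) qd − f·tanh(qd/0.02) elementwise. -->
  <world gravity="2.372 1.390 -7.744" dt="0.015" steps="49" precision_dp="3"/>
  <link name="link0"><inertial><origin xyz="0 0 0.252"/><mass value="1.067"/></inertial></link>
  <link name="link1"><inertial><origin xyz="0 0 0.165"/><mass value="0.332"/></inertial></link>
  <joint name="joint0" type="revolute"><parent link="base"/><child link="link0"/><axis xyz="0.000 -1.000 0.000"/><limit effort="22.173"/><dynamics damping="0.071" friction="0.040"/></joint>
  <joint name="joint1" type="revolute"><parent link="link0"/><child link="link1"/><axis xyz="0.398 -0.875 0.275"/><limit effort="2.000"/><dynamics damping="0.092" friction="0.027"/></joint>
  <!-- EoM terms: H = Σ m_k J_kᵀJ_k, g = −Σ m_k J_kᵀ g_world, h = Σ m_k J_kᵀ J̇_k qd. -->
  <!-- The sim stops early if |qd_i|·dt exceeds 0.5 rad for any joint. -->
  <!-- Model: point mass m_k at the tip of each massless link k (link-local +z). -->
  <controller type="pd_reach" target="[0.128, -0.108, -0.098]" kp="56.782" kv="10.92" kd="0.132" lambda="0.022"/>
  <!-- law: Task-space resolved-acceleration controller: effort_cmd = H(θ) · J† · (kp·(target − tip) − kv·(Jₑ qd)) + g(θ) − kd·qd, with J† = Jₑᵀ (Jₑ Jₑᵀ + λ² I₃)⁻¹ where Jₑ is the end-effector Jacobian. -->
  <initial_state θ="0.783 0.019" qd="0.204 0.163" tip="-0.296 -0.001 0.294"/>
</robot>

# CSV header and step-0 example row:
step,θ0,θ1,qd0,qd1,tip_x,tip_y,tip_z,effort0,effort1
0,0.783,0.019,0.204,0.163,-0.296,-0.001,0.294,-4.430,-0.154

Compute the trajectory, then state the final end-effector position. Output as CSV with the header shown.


step,θ0,θ1,qd0,qd1,tip_x,tip_y,tip_z,effort0,effort1
1,0.782,0.030,-0.304,1.216,-0.297,-0.002,0.293,-4.059,-0.267
2,0.775,0.051,-0.652,1.576,-0.297,-0.003,0.293,-3.867,-0.254
3,0.763,0.076,-0.957,1.812,-0.296,-0.005,0.294,-3.733,-0.220
4,0.746,0.105,-1.246,2.032,-0.294,-0.007,0.295,-3.624,-0.185
5,0.726,0.137,-1.524,2.256,-0.290,-0.009,0.298,-3.521,-0.151
6,0.701,0.173,-1.796,2.483,-0.286,-0.012,0.301,-3.410,-0.118
7,0.672,0.212,-2.060,2.708,-0.281,-0.015,0.305,-3.281,-0.086
8,0.639,0.254,-2.315,2.924,-0.274,-0.018,0.309,-3.126,-0.053
9,0.602,0.300,-2.559,3.124,-0.267,-0.021,0.314,-2.940,-0.019
10,0.562,0.348,-2.790,3.303,-0.258,-0.025,0.319,-2.722,0.015
11,0.519,0.399,-3.004,3.457,-0.248,-0.029,0.325,-2.473,0.050
12,0.472,0.452,-3.200,3.583,-0.237,-0.033,0.330,-2.198,0.084
13,0.423,0.506,-3.376,3.680,-0.225,-0.037,0.335,-1.903,0.118
14,0.371,0.562,-3.531,3.748,-0.212,-0.041,0.340,-1.596,0.150
15,0.317,0.618,-3.665,3.791,-0.198,-0.045,0.344,-1.282,0.179
16,0.262,0.675,-3.779,3.809,-0.183,-0.050,0.348,-0.967,0.206
17,0.204,0.732,-3.875,3.807,-0.167,-0.054,0.351,-0.657,0.229
18,0.145,0.789,-3.952,3.786,-0.150,-0.058,0.354,-0.354,0.248
19,0.086,0.846,-4.013,3.750,-0.133,-0.063,0.356,-0.063,0.264
20,0.025,0.902,-4.060,3.702,-0.115,-0.067,0.356,0.216,0.276
21,-0.036,0.957,-4.094,3.643,-0.098,-0.071,0.356,0.480,0.285
22,-0.097,1.011,-4.116,3.576,-0.080,-0.074,0.355,0.730,0.290
23,-0.159,1.064,-4.129,3.501,-0.062,-0.078,0.353,0.966,0.293
24,-0.221,1.116,-4.133,3.420,-0.044,-0.081,0.350,1.186,0.293
25,-0.283,1.166,-4.129,3.335,-0.026,-0.084,0.346,1.391,0.291
26,-0.345,1.216,-4.118,3.246,-0.009,-0.087,0.341,1.582,0.287
27,-0.406,1.263,-4.102,3.154,0.008,-0.090,0.335,1.759,0.281
28,-0.468,1.310,-4.080,3.059,0.024,-0.093,0.328,1.922,0.274
29,-0.529,1.355,-4.054,2.962,0.040,-0.095,0.321,2.071,0.266
30,-0.589,1.399,-4.024,2.864,0.056,-0.098,0.312,2.207,0.258
31,-0.649,1.441,-3.990,2.765,0.070,-0.100,0.303,2.330,0.249
32,-0.709,1.482,-3.954,2.665,0.084,-0.102,0.294,2.441,0.240
33,-0.768,1.521,-3.914,2.565,0.098,-0.103,0.284,2.540,0.231
34,-0.826,1.559,-3.872,2.466,0.110,-0.105,0.274,2.627,0.222
35,-0.884,1.595,-3.828,2.366,0.122,-0.106,0.263,2.703,0.214
36,-0.941,1.629,-3.782,2.268,0.133,-0.108,0.252,2.769,0.206
37,-0.998,1.663,-3.734,2.170,0.143,-0.109,0.240,2.824,0.198
38,-1.053,1.695,-3.683,2.074,0.153,-0.110,0.228,2.870,0.191
39,-1.108,1.725,-3.632,1.980,0.161,-0.111,0.217,2.907,0.185
40,-1.162,1.754,-3.578,1.887,0.169,-0.112,0.205,2.934,0.179
41,-1.215,1.782,-3.523,1.796,0.176,-0.112,0.193,2.954,0.174
42,-1.268,1.808,-3.466,1.708,0.183,-0.113,0.181,2.966,0.170
43,-1.319,1.833,-3.407,1.622,0.189,-0.113,0.169,2.971,0.167
44,-1.370,1.856,-3.347,1.538,0.194,-0.114,0.157,2.968,0.164
45,-1.420,1.879,-3.286,1.457,0.199,-0.114,0.146,2.960,0.162
46,-1.469,1.900,-3.223,1.379,0.203,-0.115,0.134,2.946,0.161
47,-1.516,1.920,-3.158,1.304,0.206,-0.115,0.123,2.926,0.160
48,-1.563,1.939,-3.092,1.232,0.209,-0.115,0.112,2.901,0.160
49,-1.609,1.957,-3.024,1.163,0.211,-0.116,0.101,,
# final tip position (m): 0.211 -0.116 0.101


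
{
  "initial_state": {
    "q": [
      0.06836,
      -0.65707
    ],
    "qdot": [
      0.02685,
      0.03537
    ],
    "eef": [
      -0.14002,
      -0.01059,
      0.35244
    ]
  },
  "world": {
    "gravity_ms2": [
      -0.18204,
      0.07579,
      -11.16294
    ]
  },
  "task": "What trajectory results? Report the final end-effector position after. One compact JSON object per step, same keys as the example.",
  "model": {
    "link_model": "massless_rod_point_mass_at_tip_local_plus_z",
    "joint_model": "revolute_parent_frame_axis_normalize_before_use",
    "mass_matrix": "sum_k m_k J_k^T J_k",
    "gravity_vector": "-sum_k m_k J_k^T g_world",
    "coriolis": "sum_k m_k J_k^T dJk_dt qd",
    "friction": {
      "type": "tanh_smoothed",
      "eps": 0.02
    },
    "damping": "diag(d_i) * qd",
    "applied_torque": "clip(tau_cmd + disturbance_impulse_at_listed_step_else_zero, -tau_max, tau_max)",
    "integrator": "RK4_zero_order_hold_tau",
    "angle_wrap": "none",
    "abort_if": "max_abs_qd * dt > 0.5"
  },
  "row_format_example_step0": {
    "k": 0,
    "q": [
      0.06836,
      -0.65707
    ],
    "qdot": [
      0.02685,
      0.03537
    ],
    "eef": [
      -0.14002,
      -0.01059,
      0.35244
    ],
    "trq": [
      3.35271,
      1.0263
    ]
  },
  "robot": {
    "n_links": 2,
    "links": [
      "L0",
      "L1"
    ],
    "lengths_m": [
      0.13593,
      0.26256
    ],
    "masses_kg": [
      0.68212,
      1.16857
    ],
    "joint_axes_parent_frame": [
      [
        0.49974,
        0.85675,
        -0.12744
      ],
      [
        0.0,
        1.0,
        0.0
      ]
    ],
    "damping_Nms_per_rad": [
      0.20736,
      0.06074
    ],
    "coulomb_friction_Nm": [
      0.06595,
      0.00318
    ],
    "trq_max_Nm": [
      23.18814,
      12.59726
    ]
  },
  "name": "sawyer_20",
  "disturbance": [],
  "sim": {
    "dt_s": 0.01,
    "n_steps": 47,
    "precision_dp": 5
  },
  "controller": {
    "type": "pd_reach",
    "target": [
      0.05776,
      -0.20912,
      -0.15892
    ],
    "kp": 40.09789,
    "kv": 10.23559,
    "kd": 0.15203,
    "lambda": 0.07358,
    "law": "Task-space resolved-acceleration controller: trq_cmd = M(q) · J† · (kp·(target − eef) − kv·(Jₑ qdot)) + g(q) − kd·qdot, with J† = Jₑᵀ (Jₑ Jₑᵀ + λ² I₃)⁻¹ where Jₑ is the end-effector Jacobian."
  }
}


{"k":1,"q":[0.07179,-0.66111],"qdot":[0.6514,-0.83266],"eef":[-0.13987,-0.0111,0.35224],"trq":[3.13185,1.21648]}
{"k":2,"q":[0.08079,-0.67285],"qdot":[1.14629,-1.51115],"eef":[-0.13971,-0.01243,0.35152],"trq":[2.94327,1.36287]}
{"k":3,"q":[0.09425,-0.69066],"qdot":[1.54459,-2.04582],"eef":[-0.13952,-0.01439,0.35038],"trq":[2.77968,1.47656]}
{"k":4,"q":[0.11133,-0.71324],"qdot":[1.86991,-2.47021],"eef":[-0.13929,-0.01682,0.34887],"trq":[2.63558,1.56582]}
{"k":5,"q":[0.13137,-0.73965],"qdot":[2.13968,-2.80953],"eef":[-0.13899,-0.0196,0.34705],"trq":[2.5067,1.63692]}
{"k":6,"q":[0.1539,-0.7691],"qdot":[2.36679,-3.08273],"eef":[-0.1386,-0.02264,0.34493],"trq":[2.38968,1.69459]}
{"k":7,"q":[0.17853,-0.80103],"qdot":[2.56083,-3.30397],"eef":[-0.13813,-0.02585,0.34256],"trq":[2.28193,1.74232]}
{"k":8,"q":[0.20496,-0.83496],"qdot":[2.72892,-3.48387],"eef":[-0.13755,-0.02916,0.33993],"trq":[2.18141,1.78273]}
{"k":9,"q":[0.23298,-0.87052],"qdot":[2.87635,-3.63036],"eef":[-0.13687,-0.03252,0.33708],"trq":[2.08655,1.81769]}
{"k":10,"q":[0.26238,-0.9074],"qdot":[3.00699,-3.74931],"eef":[-0.13607,-0.03588,0.33402],"trq":[1.99611,1.84857]}
{"k":11,"q":[0.29302,-0.94536],"qdot":[3.12369,-3.8451],"eef":[-0.13516,-0.03921,0.33075],"trq":[1.90915,1.87635]}
{"k":12,"q":[0.32476,-0.98418],"qdot":[3.22847,-3.92095],"eef":[-0.13413,-0.04246,0.32731],"trq":[1.82496,1.90167]}
{"k":13,"q":[0.3575,-1.02366],"qdot":[3.32277,-3.97927],"eef":[-0.13299,-0.04561,0.3237],"trq":[1.743,1.92499]}
{"k":14,"q":[0.39114,-1.06365],"qdot":[3.40759,-4.02187],"eef":[-0.13173,-0.04864,0.31995],"trq":[1.66288,1.94659]}
{"k":15,"q":[0.42558,-1.104],"qdot":[3.48358,-4.05011],"eef":[-0.13035,-0.05152,0.31606],"trq":[1.58433,1.96665]}
{"k":16,"q":[0.46074,-1.14456],"qdot":[3.55116,-4.06509],"eef":[-0.12886,-0.05423,0.31206],"trq":[1.50716,1.98524]}
{"k":17,"q":[0.49653,-1.18521],"qdot":[3.61061,-4.0677],"eef":[-0.12726,-0.05677,0.30796],"trq":[1.43128,2.00242]}
{"k":18,"q":[0.53288,-1.22582],"qdot":[3.66209,-4.05875],"eef":[-0.12557,-0.05912,0.30379],"trq":[1.35665,2.01818]}
{"k":19,"q":[0.5697,-1.2663],"qdot":[3.70573,-4.03896],"eef":[-0.12377,-0.06128,0.29957],"trq":[1.28327,2.03253]}
{"k":20,"q":[0.60692,-1.30652],"qdot":[3.74162,-4.00907],"eef":[-0.12188,-0.06324,0.29531],"trq":[1.21118,2.04543]}
{"k":21,"q":[0.64446,-1.3464],"qdot":[3.76989,-3.96977],"eef":[-0.1199,-0.06499,0.29103],"trq":[1.14046,2.05688]}
{"k":22,"q":[0.68225,-1.38585],"qdot":[3.79067,-3.92182],"eef":[-0.11785,-0.06655,0.28675],"trq":[1.0712,2.06685]}
{"k":23,"q":[0.72021,-1.42477],"qdot":[3.80418,-3.86595],"eef":[-0.11572,-0.0679,0.28249],"trq":[1.00349,2.07533]}
{"k":24,"q":[0.75827,-1.4631],"qdot":[3.81066,-3.80294],"eef":[-0.11354,-0.06907,0.27826],"trq":[0.93743,2.08232]}
{"k":25,"q":[0.79636,-1.50077],"qdot":[3.8104,-3.73356],"eef":[-0.11129,-0.07004,0.27408],"trq":[0.87312,2.08782]}
{"k":26,"q":[0.83442,-1.53772],"qdot":[3.80377,-3.65857],"eef":[-0.10899,-0.07085,0.26996],"trq":[0.81064,2.09182]}
{"k":27,"q":[0.87238,-1.5739],"qdot":[3.79116,-3.57875],"eef":[-0.10665,-0.07149,0.26591],"trq":[0.75008,2.09434]}
{"k":28,"q":[0.91019,-1.60925],"qdot":[3.77303,-3.49482],"eef":[-0.10427,-0.07197,0.26195],"trq":[0.69148,2.09539]}
{"k":29,"q":[0.94779,-1.64375],"qdot":[3.74984,-3.40749],"eef":[-0.10187,-0.07231,0.25808],"trq":[0.63489,2.09498]}
{"k":30,"q":[0.98514,-1.67737],"qdot":[3.72209,-3.31742],"eef":[-0.09943,-0.07252,0.25432],"trq":[0.58034,2.09312]}
{"k":31,"q":[1.02219,-1.71007],"qdot":[3.69029,-3.22523],"eef":[-0.09698,-0.07261,0.25065],"trq":[0.52783,2.08982]}
{"k":32,"q":[1.0589,-1.74184],"qdot":[3.65496,-3.1315],"eef":[-0.09451,-0.0726,0.24711],"trq":[0.47735,2.08509]}
{"k":33,"q":[1.09525,-1.77268],"qdot":[3.6166,-3.03673],"eef":[-0.09203,-0.0725,0.24367],"trq":[0.42887,2.07895]}
{"k":34,"q":[1.1312,-1.80256],"qdot":[3.57571,-2.9414],"eef":[-0.08955,-0.07232,0.24036],"trq":[0.38235,2.07141]}
{"k":35,"q":[1.16673,-1.83149],"qdot":[3.53275,-2.8459],"eef":[-0.08706,-0.07207,0.23716],"trq":[0.33774,2.06249]}
{"k":36,"q":[1.20183,-1.85946],"qdot":[3.48819,-2.75061],"eef":[-0.08456,-0.07177,0.23408],"trq":[0.29497,2.05218]}
{"k":37,"q":[1.23647,-1.88649],"qdot":[3.44244,-2.65582],"eef":[-0.08207,-0.07143,0.23112],"trq":[0.25397,2.04051]}
{"k":38,"q":[1.27065,-1.91257],"qdot":[3.39589,-2.5618],"eef":[-0.07957,-0.07105,0.22828],"trq":[0.21465,2.02748]}
{"k":39,"q":[1.30437,-1.93771],"qdot":[3.34891,-2.46876],"eef":[-0.07708,-0.07065,0.22555],"trq":[0.17692,2.0131]}
{"k":40,"q":[1.33761,-1.96194],"qdot":[3.30181,-2.3769],"eef":[-0.07459,-0.07024,0.22294],"trq":[0.1407,1.99738]}
{"k":41,"q":[1.37039,-1.98525],"qdot":[3.25489,-2.28634],"eef":[-0.0721,-0.06983,0.22045],"trq":[0.1059,1.98034]}
{"k":42,"q":[1.4027,-2.00766],"qdot":[3.2084,-2.19721],"eef":[-0.06961,-0.06942,0.21806],"trq":[0.0724,1.96196]}
{"k":43,"q":[1.43455,-2.02919],"qdot":[3.16257,-2.10959],"eef":[-0.06712,-0.06903,0.21577],"trq":[0.04013,1.94226]}
{"k":44,"q":[1.46594,-2.04985],"qdot":[3.11761,-2.02354],"eef":[-0.06464,-0.06865,0.21359],"trq":[0.00899,1.92124]}
{"k":45,"q":[1.49689,-2.06967],"qdot":[3.07366,-1.93909],"eef":[-0.06215,-0.06831,0.21151],"trq":[-0.02113,1.89891]}
{"k":46,"q":[1.52741,-2.08864],"qdot":[3.03089,-1.85628],"eef":[-0.05966,-0.06799,0.20952],"trq":[-0.05031,1.87524]}
{"k":47,"q":[1.5575,-2.1068],"qdot":[2.9894,-1.77509],"eef":[-0.05717,-0.06772,0.20762]}
{"summary": "final eef position (m): -0.05717 -0.06772 0.20762"}


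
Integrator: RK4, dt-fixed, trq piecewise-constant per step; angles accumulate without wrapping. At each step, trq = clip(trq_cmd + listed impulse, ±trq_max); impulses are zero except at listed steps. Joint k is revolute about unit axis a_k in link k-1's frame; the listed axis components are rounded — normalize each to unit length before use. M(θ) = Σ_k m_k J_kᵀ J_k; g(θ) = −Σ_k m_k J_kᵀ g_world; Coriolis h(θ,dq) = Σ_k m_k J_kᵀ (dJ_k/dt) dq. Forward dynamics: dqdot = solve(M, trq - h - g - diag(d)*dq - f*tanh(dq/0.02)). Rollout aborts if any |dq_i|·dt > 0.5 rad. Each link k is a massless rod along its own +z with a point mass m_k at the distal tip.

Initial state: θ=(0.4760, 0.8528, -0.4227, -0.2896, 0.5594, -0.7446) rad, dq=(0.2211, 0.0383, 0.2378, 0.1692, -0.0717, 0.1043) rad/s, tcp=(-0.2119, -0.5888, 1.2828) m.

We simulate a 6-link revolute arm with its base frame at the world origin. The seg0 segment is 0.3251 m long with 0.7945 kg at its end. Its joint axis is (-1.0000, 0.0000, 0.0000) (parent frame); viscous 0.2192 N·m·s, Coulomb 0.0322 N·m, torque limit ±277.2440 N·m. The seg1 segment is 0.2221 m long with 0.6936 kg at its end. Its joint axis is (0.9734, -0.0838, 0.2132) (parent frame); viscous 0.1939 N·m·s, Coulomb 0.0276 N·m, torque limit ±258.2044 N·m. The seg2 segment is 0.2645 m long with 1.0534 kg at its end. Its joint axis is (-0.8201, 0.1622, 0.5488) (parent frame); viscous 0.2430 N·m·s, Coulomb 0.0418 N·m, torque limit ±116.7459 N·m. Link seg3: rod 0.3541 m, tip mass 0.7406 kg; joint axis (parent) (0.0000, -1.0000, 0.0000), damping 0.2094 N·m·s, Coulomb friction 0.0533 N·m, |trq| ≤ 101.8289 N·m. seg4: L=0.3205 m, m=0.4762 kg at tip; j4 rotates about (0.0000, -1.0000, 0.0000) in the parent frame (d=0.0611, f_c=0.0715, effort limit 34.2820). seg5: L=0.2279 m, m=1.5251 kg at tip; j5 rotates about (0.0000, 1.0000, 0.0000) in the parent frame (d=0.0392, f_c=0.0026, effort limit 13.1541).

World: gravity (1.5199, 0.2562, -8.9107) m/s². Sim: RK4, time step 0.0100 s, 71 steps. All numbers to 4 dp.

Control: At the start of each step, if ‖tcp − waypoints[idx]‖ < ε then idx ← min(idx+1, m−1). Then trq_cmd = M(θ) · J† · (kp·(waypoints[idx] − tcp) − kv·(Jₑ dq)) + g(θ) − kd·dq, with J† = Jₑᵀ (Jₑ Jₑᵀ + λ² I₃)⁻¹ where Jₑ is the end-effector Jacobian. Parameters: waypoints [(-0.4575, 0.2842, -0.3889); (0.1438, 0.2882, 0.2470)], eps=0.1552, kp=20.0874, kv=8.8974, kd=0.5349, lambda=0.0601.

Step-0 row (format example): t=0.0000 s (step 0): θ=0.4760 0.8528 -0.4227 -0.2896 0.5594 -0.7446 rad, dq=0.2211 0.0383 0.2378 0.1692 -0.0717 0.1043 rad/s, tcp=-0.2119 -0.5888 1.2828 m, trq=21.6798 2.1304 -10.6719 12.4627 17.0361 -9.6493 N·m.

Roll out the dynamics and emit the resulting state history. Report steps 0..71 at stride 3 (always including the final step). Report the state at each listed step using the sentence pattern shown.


t=0.0300 s (step 3): θ=0.5041 0.8724 -0.4309 -0.2953 0.5775 -0.7637 rad, dq=1.5920 1.2489 -0.6865 -0.4569 1.1848 -1.2424 rad/s, tcp=-0.2150 -0.5718 1.2751 m, trq=16.8522 -2.4604 -5.4516 10.0545 11.8860 -6.2394 N·m.
t=0.0600 s (step 6): θ=0.5667 0.9236 -0.4605 -0.3133 0.6261 -0.8114 rad, dq=2.5197 2.1085 -1.2446 -0.6923 1.9908 -1.8647 rad/s, tcp=-0.2215 -0.5458 1.2441 m, trq=11.3132 -4.7787 -2.3620 8.1935 8.1138 -3.8461 N·m.
t=0.0900 s (step 9): θ=0.6513 0.9951 -0.5036 -0.3346 0.6935 -0.8716 rad, dq=3.0707 2.6195 -1.6019 -0.6926 2.4587 -2.1113 rad/s, tcp=-0.2303 -0.5131 1.1970 m, trq=6.1509 -6.0686 -0.3094 6.6929 5.1421 -2.0183 N·m.
t=0.1200 s (step 12): θ=0.7481 1.0782 -0.5552 -0.3537 0.7718 -0.9358 rad, dq=3.3514 2.8926 -1.8165 -0.5660 2.7321 -2.1452 rad/s, tcp=-0.2404 -0.4757 1.1390 m, trq=1.8718 -6.9994 1.2532 5.4156 2.6609 -0.5714 N·m.
t=0.1500 s (step 15): θ=0.8504 1.1670 -0.6117 -0.3680 0.8564 -0.9990 rad, dq=3.4478 3.0165 -1.9343 -0.3782 2.9025 -2.0561 rad/s, tcp=-0.2511 -0.4350 1.0737 m, trq=-1.4073 -7.8394 2.5497 4.3084 0.5398 0.5719 N·m.
t=0.1800 s (step 18): θ=0.9536 1.2581 -0.6707 -0.3762 0.9453 -1.0584 rad, dq=3.4192 3.0505 -1.9923 -0.1596 3.0158 -1.8896 rad/s, tcp=-0.2619 -0.3924 1.0041 m, trq=-3.7489 -8.6592 3.6417 3.3554 -1.2671 1.4464 N·m.
t=0.2100 s (step 21): θ=1.0546 1.3494 -0.7310 -0.3775 1.0370 -1.1118 rad, dq=3.3003 3.0222 -2.0285 0.0641 3.1075 -1.6533 rad/s, tcp=-0.2722 -0.3489 0.9323 m, trq=-5.3026 -9.4253 4.5179 2.5613 -2.7840 2.0686 N·m.
t=0.2400 s (step 24): θ=1.1510 1.4391 -0.7924 -0.3721 1.1311 -1.1575 rad, dq=3.1165 2.9620 -2.0582 0.3051 3.1610 -1.3837 rad/s, tcp=-0.2817 -0.3053 0.8600 m, trq=-6.2290 -10.1045 5.1462 1.9232 -4.0106 2.4800 N·m.
t=0.2700 s (step 27): θ=1.2411 1.5270 -0.8545 -0.3588 1.2261 -1.1947 rad, dq=2.8869 2.9022 -2.0796 0.5917 3.1648 -1.0830 rad/s, tcp=-0.2902 -0.2626 0.7885 m, trq=-6.6712 -10.6542 5.4967 1.4017 -4.9571 2.7070 N·m.
t=0.3000 s (step 30): θ=1.3237 1.6132 -0.9174 -0.3362 1.3204 -1.2223 rad, dq=2.6150 2.8506 -2.1092 0.9246 3.1227 -0.7465 rad/s, tcp=-0.2972 -0.2213 0.7188 m, trq=-6.8018 -10.9916 5.5207 0.9900 -5.6466 2.7800 N·m.
t=0.3300 s (step 33): θ=1.3976 1.6982 -0.9814 -0.3027 1.4127 -1.2394 rad, dq=2.2996 2.8201 -2.1562 1.3150 3.0270 -0.3796 rad/s, tcp=-0.3027 -0.1820 0.6518 m, trq=-6.7776 -11.0272 5.1500 0.6813 -6.1022 2.7393 N·m.
t=0.3600 s (step 36): θ=1.4612 1.7827 -1.0471 -0.2566 1.5013 -1.2451 rad, dq=1.9347 2.8282 -2.2290 1.7794 2.8666 0.0115 rad/s, tcp=-0.3062 -0.1449 0.5884 m, trq=-6.7480 -10.6220 4.2670 0.4680 -6.3502 2.6267 N·m.
t=0.3900 s (step 39): θ=1.5131 1.8685 -1.1157 -0.1951 1.5838 -1.2388 rad, dq=1.5103 2.9018 -2.3425 2.3411 2.6251 0.4189 rad/s, tcp=-0.3076 -0.1105 0.5294 m, trq=-6.8691 -9.5078 2.6494 0.3346 -6.4208 2.4838 N·m.
t=0.4200 s (step 42): θ=1.5512 1.9579 -1.1886 -0.1150 1.6577 -1.2198 rad, dq=1.0170 3.0923 -2.5289 3.0299 2.2863 0.8566 rad/s, tcp=-0.3063 -0.0791 0.4757 m, trq=-7.2986 -7.1053 -0.1240 0.2222 -6.3482 2.3344 N·m.
t=0.4500 s (step 45): θ=1.5737 2.0562 -1.2692 -0.0118 1.7197 -1.1869 rad, dq=0.4749 3.5159 -2.8679 3.8854 1.8181 1.3678 rad/s, tcp=-0.3015 -0.0515 0.4285 m, trq=-7.8461 -2.3042 -4.6679 -0.0766 -6.1470 2.1776 N·m.
t=0.4800 s (step 48): θ=1.5816 2.1742 -1.3642 0.1193 1.7650 -1.1355 rad, dq=0.1269 4.4732 -3.5123 4.8696 1.1709 2.1291 rad/s, tcp=-0.2916 -0.0291 0.3897 m, trq=-3.7969 2.6642 -7.8178 -1.2183 -5.7157 1.9230 N·m.
t=0.5100 s (step 51): θ=1.5970 2.3325 -1.4801 0.2707 1.7890 -1.0552 rad, dq=1.2805 6.0735 -4.0873 4.8176 0.5013 3.2373 rad/s, tcp=-0.2737 -0.0152 0.3612 m, trq=15.3832 -19.7942 11.4289 -0.9704 -5.4309 1.5895 N·m.
t=0.5400 s (step 54): θ=1.6731 2.5217 -1.5930 0.3804 1.8040 -0.9537 rad, dq=3.7271 6.2154 -3.2710 2.3356 0.6224 3.2483 rad/s, tcp=-0.2485 -0.0123 0.3386 m, trq=15.9577 -32.9419 17.9112 2.5896 -6.1411 1.7549 N·m.
t=0.5700 s (step 57): θ=1.8063 2.6945 -1.6698 0.4205 1.8255 -0.8751 rad, dq=4.9313 5.2366 -1.8148 0.5400 0.7837 1.8805 rad/s, tcp=-0.2238 -0.0150 0.3116 m, trq=12.7808 -33.1040 14.8106 4.5429 -6.7023 2.6042 N·m.
t=0.6000 s (step 60): θ=1.9582 2.8353 -1.7013 0.4237 1.8502 -0.8397 rad, dq=5.0934 4.1693 -0.2800 -0.2025 0.8566 0.5495 rad/s, tcp=-0.2039 -0.0178 0.2796 m, trq=12.0399 -32.4799 12.5383 5.2503 -7.1683 3.4338 N·m.
t=0.6300 s (step 63): θ=2.1087 2.9460 -1.6876 0.4124 1.8781 -0.8348 rad, dq=4.9172 3.2401 1.1828 -0.5111 1.0171 -0.1209 rad/s, tcp=-0.1887 -0.0191 0.2457 m, trq=13.1770 -32.7995 11.8384 5.5054 -7.6210 3.8963 N·m.
t=0.6600 s (step 66): θ=2.2536 3.0317 -1.6307 0.3951 1.9116 -0.8410 rad, dq=4.7523 2.5090 2.6193 -0.5985 1.2122 -0.2098 rad/s, tcp=-0.1774 -0.0188 0.2124 m, trq=16.0452 -34.9541 12.7633 5.6666 -8.0189 4.0362 N·m.
t=0.6900 s (step 69): θ=2.3956 3.0990 -1.5294 0.3783 1.9508 -0.8425 rad, dq=4.7344 2.0332 4.1667 -0.4663 1.3887 0.1978 rad/s, tcp=-0.1688 -0.0180 0.1810 m, trq=19.7835 -38.5178 14.5160 5.6026 -8.2775 3.8877 N·m.
t=0.7100 s (step 71): θ=2.4911 3.1380 -1.4352 0.3708 1.9798 -0.8333 rad, dq=4.8183 1.8950 5.2625 -0.2448 1.5115 0.7752 rad/s, tcp=-0.1642 -0.0178 0.1614 m.


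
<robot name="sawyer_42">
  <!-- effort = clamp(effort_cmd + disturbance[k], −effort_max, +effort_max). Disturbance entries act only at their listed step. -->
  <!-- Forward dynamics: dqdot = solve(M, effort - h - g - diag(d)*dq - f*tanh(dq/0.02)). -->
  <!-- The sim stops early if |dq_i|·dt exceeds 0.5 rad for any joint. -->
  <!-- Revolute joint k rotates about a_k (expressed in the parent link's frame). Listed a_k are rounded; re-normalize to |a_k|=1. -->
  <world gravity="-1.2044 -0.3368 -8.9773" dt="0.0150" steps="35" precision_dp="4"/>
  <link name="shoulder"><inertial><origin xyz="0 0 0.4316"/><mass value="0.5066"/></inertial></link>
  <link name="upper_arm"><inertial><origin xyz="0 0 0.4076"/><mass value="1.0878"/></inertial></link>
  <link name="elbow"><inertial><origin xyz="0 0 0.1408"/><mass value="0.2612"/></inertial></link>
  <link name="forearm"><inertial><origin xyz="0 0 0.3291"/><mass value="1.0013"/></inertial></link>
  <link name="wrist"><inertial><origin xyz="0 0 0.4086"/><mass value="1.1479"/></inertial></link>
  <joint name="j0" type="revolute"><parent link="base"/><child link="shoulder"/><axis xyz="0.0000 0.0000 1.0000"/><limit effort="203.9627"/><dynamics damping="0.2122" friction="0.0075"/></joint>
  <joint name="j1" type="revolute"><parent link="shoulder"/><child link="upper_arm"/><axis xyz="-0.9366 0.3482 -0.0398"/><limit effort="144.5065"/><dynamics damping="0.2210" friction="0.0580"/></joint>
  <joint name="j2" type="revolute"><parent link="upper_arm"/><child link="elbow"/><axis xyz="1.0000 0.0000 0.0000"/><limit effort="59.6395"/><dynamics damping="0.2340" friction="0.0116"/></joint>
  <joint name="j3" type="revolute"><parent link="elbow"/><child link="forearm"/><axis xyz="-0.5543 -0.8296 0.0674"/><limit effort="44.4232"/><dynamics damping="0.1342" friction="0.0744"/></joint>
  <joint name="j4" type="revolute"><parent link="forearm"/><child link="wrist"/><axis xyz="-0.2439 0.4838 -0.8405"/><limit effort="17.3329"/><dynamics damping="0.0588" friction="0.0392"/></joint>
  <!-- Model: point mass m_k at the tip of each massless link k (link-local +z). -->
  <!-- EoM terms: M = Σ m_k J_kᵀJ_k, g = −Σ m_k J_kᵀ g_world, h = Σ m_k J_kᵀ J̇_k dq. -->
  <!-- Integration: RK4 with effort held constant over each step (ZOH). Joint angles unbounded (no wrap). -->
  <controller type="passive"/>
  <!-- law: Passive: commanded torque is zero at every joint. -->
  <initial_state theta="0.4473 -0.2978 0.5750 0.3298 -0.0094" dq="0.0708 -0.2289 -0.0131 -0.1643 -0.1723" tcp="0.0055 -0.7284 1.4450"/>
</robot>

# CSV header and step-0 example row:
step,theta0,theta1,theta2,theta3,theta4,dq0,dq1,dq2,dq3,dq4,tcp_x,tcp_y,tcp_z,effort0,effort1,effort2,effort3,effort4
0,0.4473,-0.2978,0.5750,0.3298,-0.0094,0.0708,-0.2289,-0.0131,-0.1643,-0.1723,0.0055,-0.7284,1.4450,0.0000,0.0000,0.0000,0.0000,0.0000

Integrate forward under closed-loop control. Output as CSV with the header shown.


step,theta0,theta1,theta2,theta3,theta4,dq0,dq1,dq2,dq3,dq4,tcp_x,tcp_y,tcp_z,effort0,effort1,effort2,effort3,effort4
1,0.4491,-0.3008,0.5780,0.3307,-0.0073,0.1537,-0.1748,0.3954,0.2385,0.3967,0.0079,-0.7327,1.4415,0.0000,0.0000,0.0000,0.0000,0.0000
2,0.4517,-0.3031,0.5866,0.3365,0.0019,0.1879,-0.1356,0.7326,0.5331,0.8098,0.0099,-0.7380,1.4367,0.0000,0.0000,0.0000,0.0000,0.0000
3,0.4547,-0.3049,0.5998,0.3464,0.0166,0.2000,-0.1096,1.0230,0.7711,1.1362,0.0117,-0.7441,1.4305,0.0000,0.0000,0.0000,0.0000,0.0000
4,0.4576,-0.3065,0.6171,0.3595,0.0357,0.1964,-0.0960,1.2744,0.9658,1.3948,0.0132,-0.7512,1.4229,0.0000,0.0000,0.0000,0.0000,0.0000
5,0.4605,-0.3079,0.6379,0.3752,0.0582,0.1818,-0.0941,1.4928,1.1262,1.5998,0.0144,-0.7592,1.4139,0.0000,0.0000,0.0000,0.0000,0.0000
6,0.4631,-0.3093,0.6617,0.3931,0.0834,0.1591,-0.1031,1.6832,1.2586,1.7618,0.0153,-0.7682,1.4035,0.0000,0.0000,0.0000,0.0000,0.0000
7,0.4652,-0.3110,0.6882,0.4128,0.1109,0.1303,-0.1226,1.8488,1.3670,1.8882,0.0159,-0.7781,1.3916,0.0000,0.0000,0.0000,0.0000,0.0000
8,0.4669,-0.3131,0.7171,0.4340,0.1399,0.0965,-0.1523,1.9923,1.4536,1.9843,0.0163,-0.7889,1.3781,0.0000,0.0000,0.0000,0.0000,0.0000
9,0.4681,-0.3156,0.7479,0.4563,0.1702,0.0584,-0.1920,2.1152,1.5196,2.0535,0.0164,-0.8005,1.3631,0.0000,0.0000,0.0000,0.0000,0.0000
10,0.4687,-0.3189,0.7804,0.4795,0.2014,0.0166,-0.2418,2.2184,1.5653,2.0982,0.0162,-0.8131,1.3463,0.0000,0.0000,0.0000,0.0000,0.0000
11,0.4686,-0.3229,0.8144,0.5032,0.2331,-0.0270,-0.3018,2.3025,1.5928,2.1206,0.0158,-0.8264,1.3278,0.0000,0.0000,0.0000,0.0000,0.0000
12,0.4679,-0.3280,0.8494,0.5272,0.2649,-0.0735,-0.3722,2.3674,1.5999,2.1208,0.0151,-0.8406,1.3075,0.0000,0.0000,0.0000,0.0000,0.0000
13,0.4664,-0.3342,0.8853,0.5511,0.2966,-0.1242,-0.4528,2.4123,1.5835,2.0984,0.0142,-0.8554,1.2854,0.0000,0.0000,0.0000,0.0000,0.0000
14,0.4641,-0.3416,0.9217,0.5746,0.3278,-0.1791,-0.5439,2.4365,1.5426,2.0536,0.0129,-0.8709,1.2613,0.0000,0.0000,0.0000,0.0000,0.0000
15,0.4610,-0.3505,0.9583,0.5972,0.3581,-0.2379,-0.6456,2.4386,1.4759,1.9865,0.0114,-0.8871,1.2352,0.0000,0.0000,0.0000,0.0000,0.0000
16,0.4569,-0.3610,0.9947,0.6187,0.3872,-0.3004,-0.7584,2.4173,1.3828,1.8970,0.0097,-0.9038,1.2070,0.0000,0.0000,0.0000,0.0000,0.0000
17,0.4520,-0.3733,1.0307,0.6386,0.4149,-0.3659,-0.8825,2.3707,1.2626,1.7852,0.0076,-0.9209,1.1766,0.0000,0.0000,0.0000,0.0000,0.0000
18,0.4460,-0.3876,1.0657,0.6564,0.4407,-0.4340,-1.0186,2.2968,1.1153,1.6509,0.0053,-0.9385,1.1441,0.0000,0.0000,0.0000,0.0000,0.0000
19,0.4389,-0.4040,1.0994,0.6719,0.4643,-0.5039,-1.1673,2.1934,0.9416,1.4944,0.0027,-0.9563,1.1094,0.0000,0.0000,0.0000,0.0000,0.0000
20,0.4308,-0.4227,1.1313,0.6846,0.4854,-0.5746,-1.3295,2.0583,0.7427,1.3159,-0.0002,-0.9743,1.0723,0.0000,0.0000,0.0000,0.0000,0.0000
21,0.4217,-0.4439,1.1610,0.6941,0.5037,-0.6451,-1.5061,1.8895,0.5209,1.1160,-0.0035,-0.9923,1.0329,0.0000,0.0000,0.0000,0.0000,0.0000
22,0.4115,-0.4679,1.1878,0.7001,0.5188,-0.7141,-1.6984,1.6852,0.2795,0.8955,-0.0070,-1.0103,0.9912,0.0000,0.0000,0.0000,0.0000,0.0000
23,0.4003,-0.4950,1.2114,0.7024,0.5304,-0.7797,-1.9078,1.4441,0.0239,0.6573,-0.0108,-1.0281,0.9472,0.0000,0.0000,0.0000,0.0000,0.0000
24,0.3883,-0.5253,1.2311,0.7012,0.5389,-0.8130,-2.1441,1.1841,-0.1650,0.4792,-0.0150,-1.0454,0.9008,0.0000,0.0000,0.0000,0.0000,0.0000
25,0.3759,-0.5594,1.2467,0.6973,0.5447,-0.8428,-2.3999,0.8863,-0.3604,0.2840,-0.0194,-1.0622,0.8521,0.0000,0.0000,0.0000,0.0000,0.0000
26,0.3630,-0.5974,1.2575,0.6903,0.5473,-0.8729,-2.6747,0.5463,-0.5715,0.0610,-0.0242,-1.0783,0.8011,0.0000,0.0000,0.0000,0.0000,0.0000
27,0.3497,-0.6397,1.2629,0.6803,0.5468,-0.8966,-2.9739,0.1718,-0.7603,-0.1053,-0.0293,-1.0935,0.7480,0.0000,0.0000,0.0000,0.0000,0.0000
28,0.3361,-0.6867,1.2624,0.6675,0.5441,-0.9163,-3.2946,-0.2419,-0.9432,-0.2578,-0.0346,-1.1077,0.6927,0.0000,0.0000,0.0000,0.0000,0.0000
29,0.3222,-0.7387,1.2554,0.6519,0.5389,-0.9347,-3.6348,-0.7033,-1.1410,-0.4431,-0.0402,-1.1208,0.6355,0.0000,0.0000,0.0000,0.0000,0.0000
30,0.3081,-0.7959,1.2411,0.6332,0.5307,-0.9515,-3.9948,-1.2156,-1.3543,-0.6601,-0.0460,-1.1326,0.5763,0.0000,0.0000,0.0000,0.0000,0.0000
31,0.2937,-0.8586,1.2187,0.6112,0.5190,-0.9664,-4.3746,-1.7827,-1.5860,-0.9092,-0.0520,-1.1431,0.5154,0.0000,0.0000,0.0000,0.0000,0.0000
32,0.2791,-0.9272,1.1873,0.5855,0.5032,-0.9798,-4.7747,-2.4100,-1.8425,-1.1937,-0.0583,-1.1521,0.4528,0.0000,0.0000,0.0000,0.0000,0.0000
33,0.2643,-1.0020,1.1460,0.5558,0.4829,-0.9925,-5.1958,-3.1050,-2.1335,-1.5204,-0.0648,-1.1595,0.3888,0.0000,0.0000,0.0000,0.0000,0.0000
34,0.2493,-1.0832,1.0938,0.5213,0.4574,-1.0054,-5.6398,-3.8778,-2.4719,-1.9006,-0.0716,-1.1653,0.3233,0.0000,0.0000,0.0000,0.0000,0.0000
35,0.2341,-1.1713,1.0292,0.4813,0.4256,-1.0196,-6.1106,-4.7416,-2.8736,-2.3493,-0.0785,-1.1692,0.2568,,,,,
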